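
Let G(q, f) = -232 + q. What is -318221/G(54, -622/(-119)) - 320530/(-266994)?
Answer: 6072868001/3394638 ≈ 1789.0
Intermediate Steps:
-318221/G(54, -622/(-119)) - 320530/(-266994) = -318221/(-232 + 54) - 320530/(-266994) = -318221/(-178) - 320530*(-1/266994) = -318221*(-1/178) + 22895/19071 = 318221/178 + 22895/19071 = 6072868001/3394638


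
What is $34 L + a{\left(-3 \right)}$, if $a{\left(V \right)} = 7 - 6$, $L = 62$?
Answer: $2109$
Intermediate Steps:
$a{\left(V \right)} = 1$
$34 L + a{\left(-3 \right)} = 34 \cdot 62 + 1 = 2108 + 1 = 2109$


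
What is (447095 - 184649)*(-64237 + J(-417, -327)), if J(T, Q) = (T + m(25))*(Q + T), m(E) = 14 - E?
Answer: 66712460970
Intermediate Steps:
J(T, Q) = (-11 + T)*(Q + T) (J(T, Q) = (T + (14 - 1*25))*(Q + T) = (T + (14 - 25))*(Q + T) = (T - 11)*(Q + T) = (-11 + T)*(Q + T))
(447095 - 184649)*(-64237 + J(-417, -327)) = (447095 - 184649)*(-64237 + ((-417)² - 11*(-327) - 11*(-417) - 327*(-417))) = 262446*(-64237 + (173889 + 3597 + 4587 + 136359)) = 262446*(-64237 + 318432) = 262446*254195 = 66712460970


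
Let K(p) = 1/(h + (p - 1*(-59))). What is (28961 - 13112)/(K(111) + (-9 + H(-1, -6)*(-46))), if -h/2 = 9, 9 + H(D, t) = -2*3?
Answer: 2409048/103513 ≈ 23.273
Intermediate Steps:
H(D, t) = -15 (H(D, t) = -9 - 2*3 = -9 - 6 = -15)
h = -18 (h = -2*9 = -18)
K(p) = 1/(41 + p) (K(p) = 1/(-18 + (p - 1*(-59))) = 1/(-18 + (p + 59)) = 1/(-18 + (59 + p)) = 1/(41 + p))
(28961 - 13112)/(K(111) + (-9 + H(-1, -6)*(-46))) = (28961 - 13112)/(1/(41 + 111) + (-9 - 15*(-46))) = 15849/(1/152 + (-9 + 690)) = 15849/(1/152 + 681) = 15849/(103513/152) = 15849*(152/103513) = 2409048/103513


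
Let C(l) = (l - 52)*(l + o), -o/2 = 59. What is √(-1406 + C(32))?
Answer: √314 ≈ 17.720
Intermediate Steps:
o = -118 (o = -2*59 = -118)
C(l) = (-118 + l)*(-52 + l) (C(l) = (l - 52)*(l - 118) = (-52 + l)*(-118 + l) = (-118 + l)*(-52 + l))
√(-1406 + C(32)) = √(-1406 + (6136 + 32² - 170*32)) = √(-1406 + (6136 + 1024 - 5440)) = √(-1406 + 1720) = √314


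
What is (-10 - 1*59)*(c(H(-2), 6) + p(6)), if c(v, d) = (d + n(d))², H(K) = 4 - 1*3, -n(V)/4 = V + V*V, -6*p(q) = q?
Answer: -1810767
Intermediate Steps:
p(q) = -q/6
n(V) = -4*V - 4*V² (n(V) = -4*(V + V*V) = -4*(V + V²) = -4*V - 4*V²)
H(K) = 1 (H(K) = 4 - 3 = 1)
c(v, d) = (d - 4*d*(1 + d))²
(-10 - 1*59)*(c(H(-2), 6) + p(6)) = (-10 - 1*59)*(6²*(3 + 4*6)² - ⅙*6) = (-10 - 59)*(36*(3 + 24)² - 1) = -69*(36*27² - 1) = -69*(36*729 - 1) = -69*(26244 - 1) = -69*26243 = -1810767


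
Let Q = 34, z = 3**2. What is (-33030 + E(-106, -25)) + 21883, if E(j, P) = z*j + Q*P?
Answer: -12951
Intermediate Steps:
z = 9
E(j, P) = 9*j + 34*P
(-33030 + E(-106, -25)) + 21883 = (-33030 + (9*(-106) + 34*(-25))) + 21883 = (-33030 + (-954 - 850)) + 21883 = (-33030 - 1804) + 21883 = -34834 + 21883 = -12951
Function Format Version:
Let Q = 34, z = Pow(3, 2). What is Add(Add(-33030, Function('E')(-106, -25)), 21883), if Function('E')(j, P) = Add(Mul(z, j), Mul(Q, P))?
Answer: -12951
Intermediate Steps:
z = 9
Function('E')(j, P) = Add(Mul(9, j), Mul(34, P))
Add(Add(-33030, Function('E')(-106, -25)), 21883) = Add(Add(-33030, Add(Mul(9, -106), Mul(34, -25))), 21883) = Add(Add(-33030, Add(-954, -850)), 21883) = Add(Add(-33030, -1804), 21883) = Add(-34834, 21883) = -12951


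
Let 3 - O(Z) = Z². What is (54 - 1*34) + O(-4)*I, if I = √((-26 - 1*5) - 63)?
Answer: 20 - 13*I*√94 ≈ 20.0 - 126.04*I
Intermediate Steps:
I = I*√94 (I = √((-26 - 5) - 63) = √(-31 - 63) = √(-94) = I*√94 ≈ 9.6954*I)
O(Z) = 3 - Z²
(54 - 1*34) + O(-4)*I = (54 - 1*34) + (3 - 1*(-4)²)*(I*√94) = (54 - 34) + (3 - 1*16)*(I*√94) = 20 + (3 - 16)*(I*√94) = 20 - 13*I*√94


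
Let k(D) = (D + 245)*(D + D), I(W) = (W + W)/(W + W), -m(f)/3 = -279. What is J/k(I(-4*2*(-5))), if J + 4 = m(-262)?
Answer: 833/492 ≈ 1.6931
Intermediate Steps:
m(f) = 837 (m(f) = -3*(-279) = 837)
I(W) = 1 (I(W) = (2*W)/((2*W)) = (2*W)*(1/(2*W)) = 1)
k(D) = 2*D*(245 + D) (k(D) = (245 + D)*(2*D) = 2*D*(245 + D))
J = 833 (J = -4 + 837 = 833)
J/k(I(-4*2*(-5))) = 833/((2*1*(245 + 1))) = 833/((2*1*246)) = 833/492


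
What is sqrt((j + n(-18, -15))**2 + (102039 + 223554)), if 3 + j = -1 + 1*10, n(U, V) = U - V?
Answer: 3*sqrt(36178) ≈ 570.62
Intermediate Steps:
j = 6 (j = -3 + (-1 + 1*10) = -3 + (-1 + 10) = -3 + 9 = 6)
sqrt((j + n(-18, -15))**2 + (102039 + 223554)) = sqrt((6 + (-18 - 1*(-15)))**2 + (102039 + 223554)) = sqrt((6 + (-18 + 15))**2 + 325593) = sqrt((6 - 3)**2 + 325593) = sqrt(3**2 + 325593) = sqrt(9 + 325593) = sqrt(325602) = 3*sqrt(36178)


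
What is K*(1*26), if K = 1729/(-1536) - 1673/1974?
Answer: -1851811/36096 ≈ -51.302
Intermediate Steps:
K = -142447/72192 (K = 1729*(-1/1536) - 1673*1/1974 = -1729/1536 - 239/282 = -142447/72192 ≈ -1.9732)
K*(1*26) = -142447*26/72192 = -142447/72192*26 = -1851811/36096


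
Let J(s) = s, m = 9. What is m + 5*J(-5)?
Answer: -16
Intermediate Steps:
m + 5*J(-5) = 9 + 5*(-5) = 9 - 25 = -16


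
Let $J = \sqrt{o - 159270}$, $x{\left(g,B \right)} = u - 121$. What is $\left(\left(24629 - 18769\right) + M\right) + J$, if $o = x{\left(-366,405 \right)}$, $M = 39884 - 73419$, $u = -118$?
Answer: $-27675 + i \sqrt{159509} \approx -27675.0 + 399.39 i$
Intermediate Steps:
$x{\left(g,B \right)} = -239$ ($x{\left(g,B \right)} = -118 - 121 = -239$)
$M = -33535$ ($M = 39884 - 73419 = -33535$)
$o = -239$
$J = i \sqrt{159509}$ ($J = \sqrt{-239 - 159270} = \sqrt{-159509} = i \sqrt{159509} \approx 399.39 i$)
$\left(\left(24629 - 18769\right) + M\right) + J = \left(\left(24629 - 18769\right) - 33535\right) + i \sqrt{159509} = \left(5860 - 33535\right) + i \sqrt{159509} = -27675 + i \sqrt{159509}$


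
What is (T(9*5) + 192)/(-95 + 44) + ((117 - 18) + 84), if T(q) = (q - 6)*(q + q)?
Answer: 1877/17 ≈ 110.41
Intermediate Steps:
T(q) = 2*q*(-6 + q) (T(q) = (-6 + q)*(2*q) = 2*q*(-6 + q))
(T(9*5) + 192)/(-95 + 44) + ((117 - 18) + 84) = (2*(9*5)*(-6 + 9*5) + 192)/(-95 + 44) + ((117 - 18) + 84) = (2*45*(-6 + 45) + 192)/(-51) + (99 + 84) = (2*45*39 + 192)*(-1/51) + 183 = (3510 + 192)*(-1/51) + 183 = 3702*(-1/51) + 183 = -1234/17 + 183 = 1877/17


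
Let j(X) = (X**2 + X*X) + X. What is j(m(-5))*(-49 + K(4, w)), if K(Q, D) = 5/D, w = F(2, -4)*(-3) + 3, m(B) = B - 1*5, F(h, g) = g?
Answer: -27740/3 ≈ -9246.7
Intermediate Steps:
m(B) = -5 + B (m(B) = B - 5 = -5 + B)
j(X) = X + 2*X**2 (j(X) = (X**2 + X**2) + X = 2*X**2 + X = X + 2*X**2)
w = 15 (w = -4*(-3) + 3 = 12 + 3 = 15)
j(m(-5))*(-49 + K(4, w)) = ((-5 - 5)*(1 + 2*(-5 - 5)))*(-49 + 5/15) = (-10*(1 + 2*(-10)))*(-49 + 5*(1/15)) = (-10*(1 - 20))*(-49 + 1/3) = -10*(-19)*(-146/3) = 190*(-146/3) = -27740/3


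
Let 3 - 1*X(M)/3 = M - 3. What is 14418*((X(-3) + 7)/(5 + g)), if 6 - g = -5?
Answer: 122553/4 ≈ 30638.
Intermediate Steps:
g = 11 (g = 6 - 1*(-5) = 6 + 5 = 11)
X(M) = 18 - 3*M (X(M) = 9 - 3*(M - 3) = 9 - 3*(-3 + M) = 9 + (9 - 3*M) = 18 - 3*M)
14418*((X(-3) + 7)/(5 + g)) = 14418*(((18 - 3*(-3)) + 7)/(5 + 11)) = 14418*(((18 + 9) + 7)/16) = 14418*((27 + 7)*(1/16)) = 14418*(34*(1/16)) = 14418*(17/8) = 122553/4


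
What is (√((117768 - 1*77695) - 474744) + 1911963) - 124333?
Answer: 1787630 + I*√434671 ≈ 1.7876e+6 + 659.3*I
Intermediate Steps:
(√((117768 - 1*77695) - 474744) + 1911963) - 124333 = (√((117768 - 77695) - 474744) + 1911963) - 124333 = (√(40073 - 474744) + 1911963) - 124333 = (√(-434671) + 1911963) - 124333 = (I*√434671 + 1911963) - 124333 = (1911963 + I*√434671) - 124333 = 1787630 + I*√434671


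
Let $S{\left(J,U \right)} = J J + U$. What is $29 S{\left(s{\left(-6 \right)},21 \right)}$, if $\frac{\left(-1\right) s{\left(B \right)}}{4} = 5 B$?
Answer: $418209$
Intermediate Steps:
$s{\left(B \right)} = - 20 B$ ($s{\left(B \right)} = - 4 \cdot 5 B = - 20 B$)
$S{\left(J,U \right)} = U + J^{2}$ ($S{\left(J,U \right)} = J^{2} + U = U + J^{2}$)
$29 S{\left(s{\left(-6 \right)},21 \right)} = 29 \left(21 + \left(\left(-20\right) \left(-6\right)\right)^{2}\right) = 29 \left(21 + 120^{2}\right) = 29 \left(21 + 14400\right) = 29 \cdot 14421 = 418209$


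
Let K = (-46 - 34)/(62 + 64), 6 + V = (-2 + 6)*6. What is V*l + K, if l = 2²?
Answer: 4496/63 ≈ 71.365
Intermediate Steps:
V = 18 (V = -6 + (-2 + 6)*6 = -6 + 4*6 = -6 + 24 = 18)
K = -40/63 (K = -80/126 = -80*1/126 = -40/63 ≈ -0.63492)
l = 4
V*l + K = 18*4 - 40/63 = 72 - 40/63 = 4496/63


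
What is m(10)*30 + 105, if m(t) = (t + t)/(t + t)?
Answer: 135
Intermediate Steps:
m(t) = 1 (m(t) = (2*t)/((2*t)) = (2*t)*(1/(2*t)) = 1)
m(10)*30 + 105 = 1*30 + 105 = 30 + 105 = 135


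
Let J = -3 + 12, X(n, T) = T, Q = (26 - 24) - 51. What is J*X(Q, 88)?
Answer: 792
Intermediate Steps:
Q = -49 (Q = 2 - 51 = -49)
J = 9
J*X(Q, 88) = 9*88 = 792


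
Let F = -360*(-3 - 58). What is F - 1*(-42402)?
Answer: 64362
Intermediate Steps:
F = 21960 (F = -360*(-61) = 21960)
F - 1*(-42402) = 21960 - 1*(-42402) = 21960 + 42402 = 64362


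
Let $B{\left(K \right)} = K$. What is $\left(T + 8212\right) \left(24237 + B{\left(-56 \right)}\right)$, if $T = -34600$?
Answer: $-638088228$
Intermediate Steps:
$\left(T + 8212\right) \left(24237 + B{\left(-56 \right)}\right) = \left(-34600 + 8212\right) \left(24237 - 56\right) = \left(-26388\right) 24181 = -638088228$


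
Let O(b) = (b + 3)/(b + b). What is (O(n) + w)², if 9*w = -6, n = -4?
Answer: 169/576 ≈ 0.29340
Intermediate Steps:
O(b) = (3 + b)/(2*b) (O(b) = (3 + b)/((2*b)) = (3 + b)*(1/(2*b)) = (3 + b)/(2*b))
w = -⅔ (w = (⅑)*(-6) = -⅔ ≈ -0.66667)
(O(n) + w)² = ((½)*(3 - 4)/(-4) - ⅔)² = ((½)*(-¼)*(-1) - ⅔)² = (⅛ - ⅔)² = (-13/24)² = 169/576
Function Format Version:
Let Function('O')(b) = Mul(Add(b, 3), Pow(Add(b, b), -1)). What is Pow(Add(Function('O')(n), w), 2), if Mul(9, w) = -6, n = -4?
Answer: Rational(169, 576) ≈ 0.29340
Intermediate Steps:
Function('O')(b) = Mul(Rational(1, 2), Pow(b, -1), Add(3, b)) (Function('O')(b) = Mul(Add(3, b), Pow(Mul(2, b), -1)) = Mul(Add(3, b), Mul(Rational(1, 2), Pow(b, -1))) = Mul(Rational(1, 2), Pow(b, -1), Add(3, b)))
w = Rational(-2, 3) (w = Mul(Rational(1, 9), -6) = Rational(-2, 3) ≈ -0.66667)
Pow(Add(Function('O')(n), w), 2) = Pow(Add(Mul(Rational(1, 2), Pow(-4, -1), Add(3, -4)), Rational(-2, 3)), 2) = Pow(Add(Mul(Rational(1, 2), Rational(-1, 4), -1), Rational(-2, 3)), 2) = Pow(Add(Rational(1, 8), Rational(-2, 3)), 2) = Pow(Rational(-13, 24), 2) = Rational(169, 576)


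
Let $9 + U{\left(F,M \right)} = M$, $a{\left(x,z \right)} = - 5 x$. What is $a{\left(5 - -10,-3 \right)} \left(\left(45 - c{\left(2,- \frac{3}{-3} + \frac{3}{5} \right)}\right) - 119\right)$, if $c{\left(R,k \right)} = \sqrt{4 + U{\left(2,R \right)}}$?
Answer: $5550 + 75 i \sqrt{3} \approx 5550.0 + 129.9 i$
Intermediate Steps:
$U{\left(F,M \right)} = -9 + M$
$c{\left(R,k \right)} = \sqrt{-5 + R}$ ($c{\left(R,k \right)} = \sqrt{4 + \left(-9 + R\right)} = \sqrt{-5 + R}$)
$a{\left(5 - -10,-3 \right)} \left(\left(45 - c{\left(2,- \frac{3}{-3} + \frac{3}{5} \right)}\right) - 119\right) = - 5 \left(5 - -10\right) \left(\left(45 - \sqrt{-5 + 2}\right) - 119\right) = - 5 \left(5 + 10\right) \left(\left(45 - \sqrt{-3}\right) - 119\right) = \left(-5\right) 15 \left(\left(45 - i \sqrt{3}\right) - 119\right) = - 75 \left(\left(45 - i \sqrt{3}\right) - 119\right) = - 75 \left(-74 - i \sqrt{3}\right) = 5550 + 75 i \sqrt{3}$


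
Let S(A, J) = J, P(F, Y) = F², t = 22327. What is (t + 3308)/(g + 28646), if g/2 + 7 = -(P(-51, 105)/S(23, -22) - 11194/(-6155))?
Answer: 1735617675/1954292447 ≈ 0.88811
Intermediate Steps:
g = 14815017/67705 (g = -14 + 2*(-((-51)²/(-22) - 11194/(-6155))) = -14 + 2*(-(2601*(-1/22) - 11194*(-1/6155))) = -14 + 2*(-(-2601/22 + 11194/6155)) = -14 + 2*(-1*(-15762887/135410)) = -14 + 2*(15762887/135410) = -14 + 15762887/67705 = 14815017/67705 ≈ 218.82)
(t + 3308)/(g + 28646) = (22327 + 3308)/(14815017/67705 + 28646) = 25635/(1954292447/67705) = 25635*(67705/1954292447) = 1735617675/1954292447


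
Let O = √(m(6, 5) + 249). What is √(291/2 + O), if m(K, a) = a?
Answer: √(582 + 4*√254)/2 ≈ 12.706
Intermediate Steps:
O = √254 (O = √(5 + 249) = √254 ≈ 15.937)
√(291/2 + O) = √(291/2 + √254)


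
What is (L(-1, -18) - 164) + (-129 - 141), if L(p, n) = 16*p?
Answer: -450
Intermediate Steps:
(L(-1, -18) - 164) + (-129 - 141) = (16*(-1) - 164) + (-129 - 141) = (-16 - 164) - 270 = -180 - 270 = -450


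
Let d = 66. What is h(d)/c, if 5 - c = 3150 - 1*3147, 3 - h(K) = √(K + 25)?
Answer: 3/2 - √91/2 ≈ -3.2697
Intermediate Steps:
h(K) = 3 - √(25 + K) (h(K) = 3 - √(K + 25) = 3 - √(25 + K))
c = 2 (c = 5 - (3150 - 1*3147) = 5 - (3150 - 3147) = 5 - 1*3 = 5 - 3 = 2)
h(d)/c = (3 - √(25 + 66))/2 = (3 - √91)*(½) = 3/2 - √91/2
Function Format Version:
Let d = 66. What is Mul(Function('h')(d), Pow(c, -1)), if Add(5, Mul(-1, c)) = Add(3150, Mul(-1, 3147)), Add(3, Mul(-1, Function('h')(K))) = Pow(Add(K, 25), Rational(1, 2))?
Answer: Add(Rational(3, 2), Mul(Rational(-1, 2), Pow(91, Rational(1, 2)))) ≈ -3.2697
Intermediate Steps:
Function('h')(K) = Add(3, Mul(-1, Pow(Add(25, K), Rational(1, 2)))) (Function('h')(K) = Add(3, Mul(-1, Pow(Add(K, 25), Rational(1, 2)))) = Add(3, Mul(-1, Pow(Add(25, K), Rational(1, 2)))))
c = 2 (c = Add(5, Mul(-1, Add(3150, Mul(-1, 3147)))) = Add(5, Mul(-1, Add(3150, -3147))) = Add(5, Mul(-1, 3)) = Add(5, -3) = 2)
Mul(Function('h')(d), Pow(c, -1)) = Mul(Add(3, Mul(-1, Pow(Add(25, 66), Rational(1, 2)))), Pow(2, -1)) = Mul(Add(3, Mul(-1, Pow(91, Rational(1, 2)))), Rational(1, 2)) = Add(Rational(3, 2), Mul(Rational(-1, 2), Pow(91, Rational(1, 2))))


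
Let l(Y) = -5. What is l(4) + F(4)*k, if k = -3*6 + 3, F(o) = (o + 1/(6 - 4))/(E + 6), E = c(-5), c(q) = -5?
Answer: -145/2 ≈ -72.500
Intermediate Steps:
E = -5
F(o) = 1/2 + o (F(o) = (o + 1/(6 - 4))/(-5 + 6) = (o + 1/2)/1 = (o + 1/2)*1 = (1/2 + o)*1 = 1/2 + o)
k = -15 (k = -18 + 3 = -15)
l(4) + F(4)*k = -5 + (1/2 + 4)*(-15) = -5 + (9/2)*(-15) = -5 - 135/2 = -145/2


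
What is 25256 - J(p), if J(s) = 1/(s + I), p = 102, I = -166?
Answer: 1616385/64 ≈ 25256.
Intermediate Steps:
J(s) = 1/(-166 + s) (J(s) = 1/(s - 166) = 1/(-166 + s))
25256 - J(p) = 25256 - 1/(-166 + 102) = 25256 - 1/(-64) = 25256 - 1*(-1/64) = 25256 + 1/64 = 1616385/64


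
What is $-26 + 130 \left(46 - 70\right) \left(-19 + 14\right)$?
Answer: $15574$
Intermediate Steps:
$-26 + 130 \left(46 - 70\right) \left(-19 + 14\right) = -26 + 130 \left(\left(-24\right) \left(-5\right)\right) = -26 + 130 \cdot 120 = -26 + 15600 = 15574$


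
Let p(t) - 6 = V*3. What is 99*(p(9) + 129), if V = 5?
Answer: 14850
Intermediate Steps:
p(t) = 21 (p(t) = 6 + 5*3 = 6 + 15 = 21)
99*(p(9) + 129) = 99*(21 + 129) = 99*150 = 14850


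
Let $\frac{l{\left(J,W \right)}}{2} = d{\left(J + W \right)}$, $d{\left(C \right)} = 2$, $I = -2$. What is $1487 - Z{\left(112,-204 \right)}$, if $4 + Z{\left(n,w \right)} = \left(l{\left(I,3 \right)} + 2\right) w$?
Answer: $2715$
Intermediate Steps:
$l{\left(J,W \right)} = 4$ ($l{\left(J,W \right)} = 2 \cdot 2 = 4$)
$Z{\left(n,w \right)} = -4 + 6 w$ ($Z{\left(n,w \right)} = -4 + \left(4 + 2\right) w = -4 + 6 w$)
$1487 - Z{\left(112,-204 \right)} = 1487 - \left(-4 + 6 \left(-204\right)\right) = 1487 - \left(-4 - 1224\right) = 1487 - -1228 = 1487 + 1228 = 2715$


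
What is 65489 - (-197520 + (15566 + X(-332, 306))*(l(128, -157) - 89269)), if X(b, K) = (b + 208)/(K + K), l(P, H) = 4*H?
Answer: 214135968976/153 ≈ 1.3996e+9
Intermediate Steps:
X(b, K) = (208 + b)/(2*K) (X(b, K) = (208 + b)/((2*K)) = (208 + b)*(1/(2*K)) = (208 + b)/(2*K))
65489 - (-197520 + (15566 + X(-332, 306))*(l(128, -157) - 89269)) = 65489 - (-197520 + (15566 + (1/2)*(208 - 332)/306)*(4*(-157) - 89269)) = 65489 - (-197520 + (15566 + (1/2)*(1/306)*(-124))*(-628 - 89269)) = 65489 - (-197520 + (15566 - 31/153)*(-89897)) = 65489 - (-197520 + (2381567/153)*(-89897)) = 65489 - (-197520 - 214095728599/153) = 65489 - 1*(-214125949159/153) = 65489 + 214125949159/153 = 214135968976/153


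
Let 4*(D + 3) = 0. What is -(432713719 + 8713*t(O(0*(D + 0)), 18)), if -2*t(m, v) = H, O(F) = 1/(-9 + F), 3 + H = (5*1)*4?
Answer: -865279317/2 ≈ -4.3264e+8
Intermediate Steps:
D = -3 (D = -3 + (¼)*0 = -3 + 0 = -3)
H = 17 (H = -3 + (5*1)*4 = -3 + 5*4 = -3 + 20 = 17)
t(m, v) = -17/2 (t(m, v) = -½*17 = -17/2)
-(432713719 + 8713*t(O(0*(D + 0)), 18)) = -8713/(1/(49663 - 17/2)) = -8713/(1/(99309/2)) = -8713/2/99309 = -8713*99309/2 = -865279317/2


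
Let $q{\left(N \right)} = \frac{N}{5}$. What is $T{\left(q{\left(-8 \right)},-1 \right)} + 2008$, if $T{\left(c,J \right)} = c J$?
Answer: $\frac{10048}{5} \approx 2009.6$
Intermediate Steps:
$q{\left(N \right)} = \frac{N}{5}$ ($q{\left(N \right)} = N \frac{1}{5} = \frac{N}{5}$)
$T{\left(c,J \right)} = J c$
$T{\left(q{\left(-8 \right)},-1 \right)} + 2008 = - \frac{-8}{5} + 2008 = \left(-1\right) \left(- \frac{8}{5}\right) + 2008 = \frac{8}{5} + 2008 = \frac{10048}{5}$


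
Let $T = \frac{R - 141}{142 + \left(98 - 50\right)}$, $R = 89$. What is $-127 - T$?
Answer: $- \frac{12039}{95} \approx -126.73$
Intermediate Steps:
$T = - \frac{26}{95}$ ($T = \frac{89 - 141}{142 + \left(98 - 50\right)} = - \frac{52}{142 + 48} = - \frac{52}{190} = \left(-52\right) \frac{1}{190} = - \frac{26}{95} \approx -0.27368$)
$-127 - T = -127 - - \frac{26}{95} = -127 + \frac{26}{95} = - \frac{12039}{95}$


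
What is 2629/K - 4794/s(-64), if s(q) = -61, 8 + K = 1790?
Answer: 791207/9882 ≈ 80.065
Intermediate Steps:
K = 1782 (K = -8 + 1790 = 1782)
2629/K - 4794/s(-64) = 2629/1782 - 4794/(-61) = 2629*(1/1782) - 4794*(-1/61) = 239/162 + 4794/61 = 791207/9882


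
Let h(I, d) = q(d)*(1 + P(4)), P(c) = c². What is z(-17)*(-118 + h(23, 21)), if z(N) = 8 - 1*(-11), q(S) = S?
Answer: 4541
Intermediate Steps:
z(N) = 19 (z(N) = 8 + 11 = 19)
h(I, d) = 17*d (h(I, d) = d*(1 + 4²) = d*(1 + 16) = d*17 = 17*d)
z(-17)*(-118 + h(23, 21)) = 19*(-118 + 17*21) = 19*(-118 + 357) = 19*239 = 4541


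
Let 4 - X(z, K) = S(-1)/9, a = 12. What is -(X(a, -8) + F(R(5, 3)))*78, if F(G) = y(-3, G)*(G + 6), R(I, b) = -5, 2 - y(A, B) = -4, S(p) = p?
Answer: -2366/3 ≈ -788.67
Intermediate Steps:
y(A, B) = 6 (y(A, B) = 2 - 1*(-4) = 2 + 4 = 6)
F(G) = 36 + 6*G (F(G) = 6*(G + 6) = 6*(6 + G) = 36 + 6*G)
X(z, K) = 37/9 (X(z, K) = 4 - (-1)/9 = 4 - 1*(-1/9) = 4 + 1/9 = 37/9)
-(X(a, -8) + F(R(5, 3)))*78 = -(37/9 + (36 + 6*(-5)))*78 = -(37/9 + (36 - 30))*78 = -(37/9 + 6)*78 = -91*78/9 = -1*2366/3 = -2366/3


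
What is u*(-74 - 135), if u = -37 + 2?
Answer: 7315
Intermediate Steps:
u = -35
u*(-74 - 135) = -35*(-74 - 135) = -35*(-209) = 7315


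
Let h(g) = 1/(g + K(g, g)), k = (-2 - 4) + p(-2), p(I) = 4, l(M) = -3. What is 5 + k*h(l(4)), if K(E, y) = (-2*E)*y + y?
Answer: 61/12 ≈ 5.0833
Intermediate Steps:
K(E, y) = y - 2*E*y (K(E, y) = -2*E*y + y = y - 2*E*y)
k = -2 (k = (-2 - 4) + 4 = -6 + 4 = -2)
h(g) = 1/(g + g*(1 - 2*g))
5 + k*h(l(4)) = 5 - (-1)/((-3)*(-1 - 3)) = 5 - (-1)*(-1)/(3*(-4)) = 5 - (-1)*(-1)*(-1)/(3*4) = 5 - 2*(-1/24) = 5 + 1/12 = 61/12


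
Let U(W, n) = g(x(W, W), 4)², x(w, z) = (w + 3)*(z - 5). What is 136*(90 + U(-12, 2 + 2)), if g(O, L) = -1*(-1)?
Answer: 12376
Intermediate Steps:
x(w, z) = (-5 + z)*(3 + w) (x(w, z) = (3 + w)*(-5 + z) = (-5 + z)*(3 + w))
g(O, L) = 1
U(W, n) = 1 (U(W, n) = 1² = 1)
136*(90 + U(-12, 2 + 2)) = 136*(90 + 1) = 136*91 = 12376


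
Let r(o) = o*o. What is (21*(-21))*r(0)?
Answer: 0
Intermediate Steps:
r(o) = o²
(21*(-21))*r(0) = (21*(-21))*0² = -441*0 = 0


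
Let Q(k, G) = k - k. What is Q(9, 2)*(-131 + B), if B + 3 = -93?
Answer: 0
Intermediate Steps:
B = -96 (B = -3 - 93 = -96)
Q(k, G) = 0
Q(9, 2)*(-131 + B) = 0*(-131 - 96) = 0*(-227) = 0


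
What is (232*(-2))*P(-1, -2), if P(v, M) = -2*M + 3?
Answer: -3248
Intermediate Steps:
P(v, M) = 3 - 2*M
(232*(-2))*P(-1, -2) = (232*(-2))*(3 - 2*(-2)) = -464*(3 + 4) = -464*7 = -3248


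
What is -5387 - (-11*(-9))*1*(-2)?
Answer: -5189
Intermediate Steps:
-5387 - (-11*(-9))*1*(-2) = -5387 - 99*(-2) = -5387 - 1*(-198) = -5387 + 198 = -5189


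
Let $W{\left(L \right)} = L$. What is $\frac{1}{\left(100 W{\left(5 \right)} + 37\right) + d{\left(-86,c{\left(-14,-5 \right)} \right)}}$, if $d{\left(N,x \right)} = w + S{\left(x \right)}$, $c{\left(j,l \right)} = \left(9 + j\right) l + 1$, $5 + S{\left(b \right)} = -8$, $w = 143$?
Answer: $\frac{1}{667} \approx 0.0014993$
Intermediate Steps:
$S{\left(b \right)} = -13$ ($S{\left(b \right)} = -5 - 8 = -13$)
$c{\left(j,l \right)} = 1 + l \left(9 + j\right)$ ($c{\left(j,l \right)} = l \left(9 + j\right) + 1 = 1 + l \left(9 + j\right)$)
$d{\left(N,x \right)} = 130$ ($d{\left(N,x \right)} = 143 - 13 = 130$)
$\frac{1}{\left(100 W{\left(5 \right)} + 37\right) + d{\left(-86,c{\left(-14,-5 \right)} \right)}} = \frac{1}{\left(100 \cdot 5 + 37\right) + 130} = \frac{1}{\left(500 + 37\right) + 130} = \frac{1}{537 + 130} = \frac{1}{667}$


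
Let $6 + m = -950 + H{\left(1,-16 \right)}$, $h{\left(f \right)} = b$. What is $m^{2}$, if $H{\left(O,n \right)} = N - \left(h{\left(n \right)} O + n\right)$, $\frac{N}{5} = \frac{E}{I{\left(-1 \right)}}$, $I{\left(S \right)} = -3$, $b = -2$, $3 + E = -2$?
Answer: $\frac{7778521}{9} \approx 8.6428 \cdot 10^{5}$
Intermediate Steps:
$E = -5$ ($E = -3 - 2 = -5$)
$h{\left(f \right)} = -2$
$N = \frac{25}{3}$ ($N = 5 \left(- \frac{5}{-3}\right) = 5 \left(\left(-5\right) \left(- \frac{1}{3}\right)\right) = 5 \cdot \frac{5}{3} = \frac{25}{3} \approx 8.3333$)
$H{\left(O,n \right)} = \frac{25}{3} - n + 2 O$ ($H{\left(O,n \right)} = \frac{25}{3} - \left(- 2 O + n\right) = \frac{25}{3} - \left(n - 2 O\right) = \frac{25}{3} + \left(- n + 2 O\right) = \frac{25}{3} - n + 2 O$)
$m = - \frac{2789}{3}$ ($m = -6 + \left(-950 + \left(\frac{25}{3} - -16 + 2 \cdot 1\right)\right) = -6 + \left(-950 + \left(\frac{25}{3} + 16 + 2\right)\right) = -6 + \left(-950 + \frac{79}{3}\right) = -6 - \frac{2771}{3} = - \frac{2789}{3} \approx -929.67$)
$m^{2} = \left(- \frac{2789}{3}\right)^{2} = \frac{7778521}{9}$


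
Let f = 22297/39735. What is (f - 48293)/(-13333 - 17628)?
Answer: 1918900058/1230235335 ≈ 1.5598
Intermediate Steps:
f = 22297/39735 (f = 22297*(1/39735) = 22297/39735 ≈ 0.56114)
(f - 48293)/(-13333 - 17628) = (22297/39735 - 48293)/(-13333 - 17628) = -1918900058/39735/(-30961) = -1918900058/39735*(-1/30961) = 1918900058/1230235335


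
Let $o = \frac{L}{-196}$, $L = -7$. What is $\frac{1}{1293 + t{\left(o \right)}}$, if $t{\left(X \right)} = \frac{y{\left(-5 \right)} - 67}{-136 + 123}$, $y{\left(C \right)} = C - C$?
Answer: $\frac{13}{16876} \approx 0.00077032$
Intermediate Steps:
$y{\left(C \right)} = 0$
$o = \frac{1}{28}$ ($o = - \frac{7}{-196} = \left(-7\right) \left(- \frac{1}{196}\right) = \frac{1}{28} \approx 0.035714$)
$t{\left(X \right)} = \frac{67}{13}$ ($t{\left(X \right)} = \frac{0 - 67}{-136 + 123} = - \frac{67}{-13} = \left(-67\right) \left(- \frac{1}{13}\right) = \frac{67}{13}$)
$\frac{1}{1293 + t{\left(o \right)}} = \frac{1}{1293 + \frac{67}{13}} = \frac{1}{\frac{16876}{13}} = \frac{13}{16876}$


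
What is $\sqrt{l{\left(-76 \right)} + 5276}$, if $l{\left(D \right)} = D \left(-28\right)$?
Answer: $2 \sqrt{1851} \approx 86.047$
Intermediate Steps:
$l{\left(D \right)} = - 28 D$
$\sqrt{l{\left(-76 \right)} + 5276} = \sqrt{\left(-28\right) \left(-76\right) + 5276} = \sqrt{2128 + 5276} = \sqrt{7404} = 2 \sqrt{1851}$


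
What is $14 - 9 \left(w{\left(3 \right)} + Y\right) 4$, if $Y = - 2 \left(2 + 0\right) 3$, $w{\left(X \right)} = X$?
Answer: $338$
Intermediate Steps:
$Y = -12$ ($Y = \left(-2\right) 2 \cdot 3 = \left(-4\right) 3 = -12$)
$14 - 9 \left(w{\left(3 \right)} + Y\right) 4 = 14 - 9 \left(3 - 12\right) 4 = 14 - 9 \left(\left(-9\right) 4\right) = 14 - -324 = 14 + 324 = 338$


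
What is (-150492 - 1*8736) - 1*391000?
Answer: -550228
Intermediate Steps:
(-150492 - 1*8736) - 1*391000 = (-150492 - 8736) - 391000 = -159228 - 391000 = -550228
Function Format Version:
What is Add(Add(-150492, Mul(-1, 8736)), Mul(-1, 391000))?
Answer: -550228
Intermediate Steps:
Add(Add(-150492, Mul(-1, 8736)), Mul(-1, 391000)) = Add(Add(-150492, -8736), -391000) = Add(-159228, -391000) = -550228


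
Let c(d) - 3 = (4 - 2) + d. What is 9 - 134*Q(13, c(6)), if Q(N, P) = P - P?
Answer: 9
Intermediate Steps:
c(d) = 5 + d (c(d) = 3 + ((4 - 2) + d) = 3 + (2 + d) = 5 + d)
Q(N, P) = 0
9 - 134*Q(13, c(6)) = 9 - 134*0 = 9 + 0 = 9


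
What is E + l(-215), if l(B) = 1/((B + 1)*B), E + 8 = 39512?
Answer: 1817579041/46010 ≈ 39504.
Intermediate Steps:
E = 39504 (E = -8 + 39512 = 39504)
l(B) = 1/(B*(1 + B)) (l(B) = 1/((1 + B)*B) = 1/(B*(1 + B)))
E + l(-215) = 39504 + 1/((-215)*(1 - 215)) = 39504 - 1/215/(-214) = 39504 - 1/215*(-1/214) = 39504 + 1/46010 = 1817579041/46010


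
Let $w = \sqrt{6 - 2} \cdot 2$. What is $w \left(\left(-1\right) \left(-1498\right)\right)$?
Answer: $5992$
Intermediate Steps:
$w = 4$ ($w = \sqrt{4} \cdot 2 = 2 \cdot 2 = 4$)
$w \left(\left(-1\right) \left(-1498\right)\right) = 4 \left(\left(-1\right) \left(-1498\right)\right) = 4 \cdot 1498 = 5992$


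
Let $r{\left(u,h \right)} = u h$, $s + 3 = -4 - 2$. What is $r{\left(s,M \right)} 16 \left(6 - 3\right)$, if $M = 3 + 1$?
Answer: $-1728$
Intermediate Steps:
$M = 4$
$s = -9$ ($s = -3 - 6 = -9$)
$r{\left(u,h \right)} = h u$
$r{\left(s,M \right)} 16 \left(6 - 3\right) = 4 \left(-9\right) 16 \left(6 - 3\right) = \left(-36\right) 16 \cdot 3 = \left(-576\right) 3 = -1728$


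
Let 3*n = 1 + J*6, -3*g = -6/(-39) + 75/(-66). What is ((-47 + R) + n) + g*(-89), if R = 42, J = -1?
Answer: -10243/286 ≈ -35.815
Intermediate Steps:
g = 281/858 (g = -(-6/(-39) + 75/(-66))/3 = -(-6*(-1/39) + 75*(-1/66))/3 = -(2/13 - 25/22)/3 = -⅓*(-281/286) = 281/858 ≈ 0.32751)
n = -5/3 (n = (1 - 1*6)/3 = (1 - 6)/3 = (⅓)*(-5) = -5/3 ≈ -1.6667)
((-47 + R) + n) + g*(-89) = ((-47 + 42) - 5/3) + (281/858)*(-89) = (-5 - 5/3) - 25009/858 = -20/3 - 25009/858 = -10243/286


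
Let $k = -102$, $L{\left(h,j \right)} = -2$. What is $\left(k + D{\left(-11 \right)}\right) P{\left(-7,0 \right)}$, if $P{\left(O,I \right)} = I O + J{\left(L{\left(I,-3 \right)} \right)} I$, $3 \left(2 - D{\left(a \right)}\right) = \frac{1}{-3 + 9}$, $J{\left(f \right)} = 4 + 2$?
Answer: $0$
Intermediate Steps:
$J{\left(f \right)} = 6$
$D{\left(a \right)} = \frac{35}{18}$ ($D{\left(a \right)} = 2 - \frac{1}{3 \left(-3 + 9\right)} = 2 - \frac{1}{3 \cdot 6} = 2 - \frac{1}{18} = \frac{35}{18}$)
$P{\left(O,I \right)} = 6 I + I O$ ($P{\left(O,I \right)} = I O + 6 I = 6 I + I O$)
$\left(k + D{\left(-11 \right)}\right) P{\left(-7,0 \right)} = \left(-102 + \frac{35}{18}\right) 0 \left(6 - 7\right) = - \frac{1801 \cdot 0 \left(-1\right)}{18} = \left(- \frac{1801}{18}\right) 0 = 0$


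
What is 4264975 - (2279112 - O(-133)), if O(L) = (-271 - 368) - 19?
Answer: 1985205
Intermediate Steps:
O(L) = -658 (O(L) = -639 - 19 = -658)
4264975 - (2279112 - O(-133)) = 4264975 - (2279112 - 1*(-658)) = 4264975 - (2279112 + 658) = 4264975 - 1*2279770 = 4264975 - 2279770 = 1985205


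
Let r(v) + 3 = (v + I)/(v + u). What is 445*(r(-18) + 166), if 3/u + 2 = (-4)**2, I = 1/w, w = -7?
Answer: 18174245/249 ≈ 72989.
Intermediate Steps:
I = -1/7 (I = 1/(-7) = -1/7 ≈ -0.14286)
u = 3/14 (u = 3/(-2 + (-4)**2) = 3/(-2 + 16) = 3/14 ≈ 0.21429)
r(v) = -3 + (-1/7 + v)/(3/14 + v) (r(v) = -3 + (v - 1/7)/(v + 3/14) = -3 + (-1/7 + v)/(3/14 + v))
445*(r(-18) + 166) = 445*((-11 - 28*(-18))/(3 + 14*(-18)) + 166) = 445*((-11 + 504)/(3 - 252) + 166) = 445*(493/(-249) + 166) = 445*(-1/249*493 + 166) = 445*(-493/249 + 166) = 445*(40841/249) = 18174245/249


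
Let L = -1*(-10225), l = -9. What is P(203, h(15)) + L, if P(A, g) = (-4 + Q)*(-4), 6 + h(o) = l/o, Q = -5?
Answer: 10261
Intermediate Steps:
h(o) = -6 - 9/o
P(A, g) = 36 (P(A, g) = (-4 - 5)*(-4) = -9*(-4) = 36)
L = 10225
P(203, h(15)) + L = 36 + 10225 = 10261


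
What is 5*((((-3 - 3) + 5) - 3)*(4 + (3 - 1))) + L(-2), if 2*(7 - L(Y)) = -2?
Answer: -112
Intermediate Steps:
L(Y) = 8 (L(Y) = 7 - 1/2*(-2) = 7 + 1 = 8)
5*((((-3 - 3) + 5) - 3)*(4 + (3 - 1))) + L(-2) = 5*((((-3 - 3) + 5) - 3)*(4 + (3 - 1))) + 8 = 5*(((-6 + 5) - 3)*(4 + 2)) + 8 = 5*((-1 - 3)*6) + 8 = 5*(-4*6) + 8 = 5*(-24) + 8 = -120 + 8 = -112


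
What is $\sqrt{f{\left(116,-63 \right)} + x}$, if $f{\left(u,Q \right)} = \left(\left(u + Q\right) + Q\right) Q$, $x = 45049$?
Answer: $\sqrt{45679} \approx 213.73$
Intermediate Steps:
$f{\left(u,Q \right)} = Q \left(u + 2 Q\right)$ ($f{\left(u,Q \right)} = \left(\left(Q + u\right) + Q\right) Q = \left(u + 2 Q\right) Q = Q \left(u + 2 Q\right)$)
$\sqrt{f{\left(116,-63 \right)} + x} = \sqrt{- 63 \left(116 + 2 \left(-63\right)\right) + 45049} = \sqrt{- 63 \left(116 - 126\right) + 45049} = \sqrt{\left(-63\right) \left(-10\right) + 45049} = \sqrt{630 + 45049} = \sqrt{45679}$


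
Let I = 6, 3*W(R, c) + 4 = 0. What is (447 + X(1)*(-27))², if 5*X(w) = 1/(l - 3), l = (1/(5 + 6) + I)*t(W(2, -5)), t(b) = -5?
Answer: 676961991729/3385600 ≈ 1.9995e+5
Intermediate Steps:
W(R, c) = -4/3 (W(R, c) = -4/3 + (⅓)*0 = -4/3 + 0 = -4/3)
l = -335/11 (l = (1/(5 + 6) + 6)*(-5) = (1/11 + 6)*(-5) = (67/11)*(-5) = -335/11 ≈ -30.455)
X(w) = -11/1840 (X(w) = 1/(5*(-335/11 - 3)) = 1/(5*(-368/11)) = (⅕)*(-11/368) = -11/1840)
(447 + X(1)*(-27))² = (447 - 11/1840*(-27))² = (447 + 297/1840)² = (822777/1840)² = 676961991729/3385600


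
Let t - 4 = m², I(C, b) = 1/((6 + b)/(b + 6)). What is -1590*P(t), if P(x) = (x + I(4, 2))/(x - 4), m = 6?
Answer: -10865/6 ≈ -1810.8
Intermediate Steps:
I(C, b) = 1 (I(C, b) = 1/((6 + b)/(6 + b)) = 1/1 = 1)
t = 40 (t = 4 + 6² = 4 + 36 = 40)
P(x) = (1 + x)/(-4 + x) (P(x) = (x + 1)/(x - 4) = (1 + x)/(-4 + x))
-1590*P(t) = -1590*(1 + 40)/(-4 + 40) = -1590*41/36 = -10865/6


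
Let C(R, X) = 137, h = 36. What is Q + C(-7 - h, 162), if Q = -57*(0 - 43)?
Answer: 2588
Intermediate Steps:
Q = 2451 (Q = -57*(-43) = 2451)
Q + C(-7 - h, 162) = 2451 + 137 = 2588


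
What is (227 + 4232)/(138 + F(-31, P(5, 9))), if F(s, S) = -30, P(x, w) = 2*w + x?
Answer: 4459/108 ≈ 41.287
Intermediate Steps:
P(x, w) = x + 2*w
(227 + 4232)/(138 + F(-31, P(5, 9))) = (227 + 4232)/(138 - 30) = 4459/108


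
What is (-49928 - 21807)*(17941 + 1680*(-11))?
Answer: 38665165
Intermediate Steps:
(-49928 - 21807)*(17941 + 1680*(-11)) = -71735*(17941 - 18480) = -71735*(-539) = 38665165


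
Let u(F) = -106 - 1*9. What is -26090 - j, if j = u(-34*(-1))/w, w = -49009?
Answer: -1278644925/49009 ≈ -26090.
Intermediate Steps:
u(F) = -115 (u(F) = -106 - 9 = -115)
j = 115/49009 (j = -115/(-49009) = -115*(-1/49009) = 115/49009 ≈ 0.0023465)
-26090 - j = -26090 - 1*115/49009 = -26090 - 115/49009 = -1278644925/49009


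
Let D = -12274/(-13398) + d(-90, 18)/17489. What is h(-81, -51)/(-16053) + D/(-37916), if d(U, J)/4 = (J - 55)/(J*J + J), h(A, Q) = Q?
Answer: 4271749965096835/1354900106106525132 ≈ 0.0031528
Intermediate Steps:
d(U, J) = 4*(-55 + J)/(J + J**2) (d(U, J) = 4*((J - 55)/(J*J + J)) = 4*((-55 + J)/(J**2 + J)) = 4*((-55 + J)/(J + J**2)) = 4*(-55 + J)/(J + J**2))
D = 6117644359/6678052227 (D = -12274/(-13398) + (4*(-55 + 18)/(18*(1 + 18)))/17489 = -12274*(-1/13398) + (4*(1/18)*(-37)/19)*(1/17489) = 6137/6699 + (4*(1/18)*(1/19)*(-37))*(1/17489) = 6137/6699 - 74/171*1/17489 = 6137/6699 - 74/2990619 = 6117644359/6678052227 ≈ 0.91608)
h(-81, -51)/(-16053) + D/(-37916) = -51/(-16053) + (6117644359/6678052227)/(-37916) = -51*(-1/16053) + (6117644359/6678052227)*(-1/37916) = 17/5351 - 6117644359/253205028238932 = 4271749965096835/1354900106106525132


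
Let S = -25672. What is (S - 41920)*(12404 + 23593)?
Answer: -2433109224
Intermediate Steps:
(S - 41920)*(12404 + 23593) = (-25672 - 41920)*(12404 + 23593) = -67592*35997 = -2433109224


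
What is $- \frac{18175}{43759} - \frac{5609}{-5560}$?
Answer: $\frac{144391231}{243300040} \approx 0.59347$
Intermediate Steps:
$- \frac{18175}{43759} - \frac{5609}{-5560} = \left(-18175\right) \frac{1}{43759} - - \frac{5609}{5560} = - \frac{18175}{43759} + \frac{5609}{5560} = \frac{144391231}{243300040}$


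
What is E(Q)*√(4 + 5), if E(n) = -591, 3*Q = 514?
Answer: -1773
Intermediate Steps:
Q = 514/3 (Q = (⅓)*514 = 514/3 ≈ 171.33)
E(Q)*√(4 + 5) = -591*√(4 + 5) = -591*√9 = -591*3 = -1773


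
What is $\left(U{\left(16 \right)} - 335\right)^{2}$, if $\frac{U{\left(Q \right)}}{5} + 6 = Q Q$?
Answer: $837225$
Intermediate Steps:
$U{\left(Q \right)} = -30 + 5 Q^{2}$ ($U{\left(Q \right)} = -30 + 5 Q Q = -30 + 5 Q^{2}$)
$\left(U{\left(16 \right)} - 335\right)^{2} = \left(\left(-30 + 5 \cdot 16^{2}\right) - 335\right)^{2} = \left(\left(-30 + 5 \cdot 256\right) - 335\right)^{2} = \left(\left(-30 + 1280\right) - 335\right)^{2} = \left(1250 - 335\right)^{2} = 915^{2} = 837225$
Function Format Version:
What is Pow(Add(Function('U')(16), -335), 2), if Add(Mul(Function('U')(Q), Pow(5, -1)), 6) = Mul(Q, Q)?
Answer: 837225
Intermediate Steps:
Function('U')(Q) = Add(-30, Mul(5, Pow(Q, 2))) (Function('U')(Q) = Add(-30, Mul(5, Mul(Q, Q))) = Add(-30, Mul(5, Pow(Q, 2))))
Pow(Add(Function('U')(16), -335), 2) = Pow(Add(Add(-30, Mul(5, Pow(16, 2))), -335), 2) = Pow(Add(Add(-30, Mul(5, 256)), -335), 2) = Pow(Add(Add(-30, 1280), -335), 2) = Pow(Add(1250, -335), 2) = Pow(915, 2) = 837225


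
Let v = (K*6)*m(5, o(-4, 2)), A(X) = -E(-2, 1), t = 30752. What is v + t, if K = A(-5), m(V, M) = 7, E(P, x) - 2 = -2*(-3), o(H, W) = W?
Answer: 30416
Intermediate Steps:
E(P, x) = 8 (E(P, x) = 2 - 2*(-3) = 2 + 6 = 8)
A(X) = -8 (A(X) = -1*8 = -8)
K = -8
v = -336 (v = -8*6*7 = -48*7 = -336)
v + t = -336 + 30752 = 30416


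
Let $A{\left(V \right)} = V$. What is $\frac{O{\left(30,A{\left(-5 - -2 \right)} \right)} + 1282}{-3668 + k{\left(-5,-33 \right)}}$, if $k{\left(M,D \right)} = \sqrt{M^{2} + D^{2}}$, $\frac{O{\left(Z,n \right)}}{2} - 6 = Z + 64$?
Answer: $- \frac{905996}{2242185} - \frac{247 \sqrt{1114}}{2242185} \approx -0.40775$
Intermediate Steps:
$O{\left(Z,n \right)} = 140 + 2 Z$ ($O{\left(Z,n \right)} = 12 + 2 \left(Z + 64\right) = 12 + 2 \left(64 + Z\right) = 12 + \left(128 + 2 Z\right) = 140 + 2 Z$)
$k{\left(M,D \right)} = \sqrt{D^{2} + M^{2}}$
$\frac{O{\left(30,A{\left(-5 - -2 \right)} \right)} + 1282}{-3668 + k{\left(-5,-33 \right)}} = \frac{\left(140 + 2 \cdot 30\right) + 1282}{-3668 + \sqrt{\left(-33\right)^{2} + \left(-5\right)^{2}}} = \frac{\left(140 + 60\right) + 1282}{-3668 + \sqrt{1089 + 25}} = \frac{200 + 1282}{-3668 + \sqrt{1114}} = \frac{1482}{-3668 + \sqrt{1114}}$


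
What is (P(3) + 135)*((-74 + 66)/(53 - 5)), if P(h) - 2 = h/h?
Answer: -23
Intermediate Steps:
P(h) = 3 (P(h) = 2 + h/h = 2 + 1 = 3)
(P(3) + 135)*((-74 + 66)/(53 - 5)) = (3 + 135)*((-74 + 66)/(53 - 5)) = 138*(-8/48) = 138*(-8*1/48) = 138*(-⅙) = -23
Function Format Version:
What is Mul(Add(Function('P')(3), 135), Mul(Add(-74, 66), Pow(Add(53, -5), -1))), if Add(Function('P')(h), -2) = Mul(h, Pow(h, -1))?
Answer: -23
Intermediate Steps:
Function('P')(h) = 3 (Function('P')(h) = Add(2, Mul(h, Pow(h, -1))) = Add(2, 1) = 3)
Mul(Add(Function('P')(3), 135), Mul(Add(-74, 66), Pow(Add(53, -5), -1))) = Mul(Add(3, 135), Mul(Add(-74, 66), Pow(Add(53, -5), -1))) = Mul(138, Mul(-8, Pow(48, -1))) = Mul(138, Mul(-8, Rational(1, 48))) = Mul(138, Rational(-1, 6)) = -23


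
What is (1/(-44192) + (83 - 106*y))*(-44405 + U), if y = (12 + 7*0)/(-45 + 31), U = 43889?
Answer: -6937833753/77336 ≈ -89710.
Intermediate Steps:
y = -6/7 (y = (12 + 0)/(-14) = 12*(-1/14) = -6/7 ≈ -0.85714)
(1/(-44192) + (83 - 106*y))*(-44405 + U) = (1/(-44192) + (83 - 106*(-6/7)))*(-44405 + 43889) = (-1/44192 + (83 + 636/7))*(-516) = (-1/44192 + 1217/7)*(-516) = (53781657/309344)*(-516) = -6937833753/77336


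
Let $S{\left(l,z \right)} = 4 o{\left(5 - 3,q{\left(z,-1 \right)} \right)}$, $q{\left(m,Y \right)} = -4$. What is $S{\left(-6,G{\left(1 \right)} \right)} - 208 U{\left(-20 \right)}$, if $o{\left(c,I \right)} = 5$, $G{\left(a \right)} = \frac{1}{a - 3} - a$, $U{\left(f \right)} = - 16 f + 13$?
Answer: $-69244$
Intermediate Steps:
$U{\left(f \right)} = 13 - 16 f$
$G{\left(a \right)} = \frac{1}{-3 + a} - a$
$S{\left(l,z \right)} = 20$ ($S{\left(l,z \right)} = 4 \cdot 5 = 20$)
$S{\left(-6,G{\left(1 \right)} \right)} - 208 U{\left(-20 \right)} = 20 - 208 \left(13 - -320\right) = 20 - 208 \left(13 + 320\right) = 20 - 69264 = -69244$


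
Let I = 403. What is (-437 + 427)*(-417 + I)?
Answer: 140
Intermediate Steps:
(-437 + 427)*(-417 + I) = (-437 + 427)*(-417 + 403) = -10*(-14) = 140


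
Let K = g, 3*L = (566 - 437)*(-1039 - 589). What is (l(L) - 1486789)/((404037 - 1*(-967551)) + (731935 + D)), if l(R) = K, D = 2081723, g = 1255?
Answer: -247589/697541 ≈ -0.35495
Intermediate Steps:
L = -70004 (L = ((566 - 437)*(-1039 - 589))/3 = (129*(-1628))/3 = (⅓)*(-210012) = -70004)
K = 1255
l(R) = 1255
(l(L) - 1486789)/((404037 - 1*(-967551)) + (731935 + D)) = (1255 - 1486789)/((404037 - 1*(-967551)) + (731935 + 2081723)) = -1485534/((404037 + 967551) + 2813658) = -1485534/(1371588 + 2813658) = -1485534/4185246 = -1485534*1/4185246 = -247589/697541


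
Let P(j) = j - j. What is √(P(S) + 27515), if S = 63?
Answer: √27515 ≈ 165.88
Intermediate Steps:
P(j) = 0
√(P(S) + 27515) = √(0 + 27515) = √27515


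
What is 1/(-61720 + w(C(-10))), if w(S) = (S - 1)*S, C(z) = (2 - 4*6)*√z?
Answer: -I/(22*√10 + 66560*I) ≈ -1.5024e-5 - 1.5703e-8*I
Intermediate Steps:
C(z) = -22*√z (C(z) = (2 - 24)*√z = -22*√z)
w(S) = S*(-1 + S) (w(S) = (-1 + S)*S = S*(-1 + S))
1/(-61720 + w(C(-10))) = 1/(-61720 + (-22*I*√10)*(-1 - 22*I*√10)) = 1/(-61720 - 22*I*√10*(-1 - 22*I*√10))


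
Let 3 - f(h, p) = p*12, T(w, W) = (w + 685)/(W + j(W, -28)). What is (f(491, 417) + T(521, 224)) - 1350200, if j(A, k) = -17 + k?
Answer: -242579773/179 ≈ -1.3552e+6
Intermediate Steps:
T(w, W) = (685 + w)/(-45 + W) (T(w, W) = (w + 685)/(W + (-17 - 28)) = (685 + w)/(W - 45) = (685 + w)/(-45 + W))
f(h, p) = 3 - 12*p (f(h, p) = 3 - p*12 = 3 - 12*p)
(f(491, 417) + T(521, 224)) - 1350200 = ((3 - 12*417) + (685 + 521)/(-45 + 224)) - 1350200 = ((3 - 5004) + 1206/179) - 1350200 = (-5001 + (1/179)*1206) - 1350200 = (-5001 + 1206/179) - 1350200 = -893973/179 - 1350200 = -242579773/179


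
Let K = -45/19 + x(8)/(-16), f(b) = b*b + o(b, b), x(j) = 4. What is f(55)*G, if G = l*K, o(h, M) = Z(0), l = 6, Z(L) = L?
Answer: -1805925/38 ≈ -47524.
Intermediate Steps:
o(h, M) = 0
f(b) = b**2 (f(b) = b*b + 0 = b**2 + 0 = b**2)
K = -199/76 (K = -45/19 + 4/(-16) = -45*1/19 + 4*(-1/16) = -45/19 - 1/4 = -199/76 ≈ -2.6184)
G = -597/38 (G = 6*(-199/76) = -597/38 ≈ -15.711)
f(55)*G = 55**2*(-597/38) = 3025*(-597/38) = -1805925/38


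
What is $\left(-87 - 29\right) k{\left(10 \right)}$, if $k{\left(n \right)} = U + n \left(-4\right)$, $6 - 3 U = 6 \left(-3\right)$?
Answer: $3712$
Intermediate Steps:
$U = 8$ ($U = 2 - \frac{6 \left(-3\right)}{3} = 2 - -6 = 2 + 6 = 8$)
$k{\left(n \right)} = 8 - 4 n$ ($k{\left(n \right)} = 8 + n \left(-4\right) = 8 - 4 n$)
$\left(-87 - 29\right) k{\left(10 \right)} = \left(-87 - 29\right) \left(8 - 40\right) = - 116 \left(8 - 40\right) = \left(-116\right) \left(-32\right) = 3712$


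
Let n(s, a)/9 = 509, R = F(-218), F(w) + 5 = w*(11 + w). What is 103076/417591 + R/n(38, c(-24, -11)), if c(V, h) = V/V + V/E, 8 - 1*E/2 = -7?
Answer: 2146034963/212553819 ≈ 10.096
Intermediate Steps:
E = 30 (E = 16 - 2*(-7) = 16 + 14 = 30)
F(w) = -5 + w*(11 + w)
R = 45121 (R = -5 + (-218)² + 11*(-218) = -5 + 47524 - 2398 = 45121)
c(V, h) = 1 + V/30 (c(V, h) = V/V + V/30 = 1 + V*(1/30) = 1 + V/30)
n(s, a) = 4581 (n(s, a) = 9*509 = 4581)
103076/417591 + R/n(38, c(-24, -11)) = 103076/417591 + 45121/4581 = 2146034963/212553819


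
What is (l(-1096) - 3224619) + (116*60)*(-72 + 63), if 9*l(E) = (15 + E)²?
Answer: -28416770/9 ≈ -3.1574e+6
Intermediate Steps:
l(E) = (15 + E)²/9
(l(-1096) - 3224619) + (116*60)*(-72 + 63) = ((15 - 1096)²/9 - 3224619) + (116*60)*(-72 + 63) = ((⅑)*(-1081)² - 3224619) + 6960*(-9) = ((⅑)*1168561 - 3224619) - 62640 = (1168561/9 - 3224619) - 62640 = -27853010/9 - 62640 = -28416770/9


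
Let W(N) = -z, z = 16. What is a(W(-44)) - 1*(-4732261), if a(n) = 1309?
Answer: 4733570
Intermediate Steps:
W(N) = -16 (W(N) = -1*16 = -16)
a(W(-44)) - 1*(-4732261) = 1309 - 1*(-4732261) = 1309 + 4732261 = 4733570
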